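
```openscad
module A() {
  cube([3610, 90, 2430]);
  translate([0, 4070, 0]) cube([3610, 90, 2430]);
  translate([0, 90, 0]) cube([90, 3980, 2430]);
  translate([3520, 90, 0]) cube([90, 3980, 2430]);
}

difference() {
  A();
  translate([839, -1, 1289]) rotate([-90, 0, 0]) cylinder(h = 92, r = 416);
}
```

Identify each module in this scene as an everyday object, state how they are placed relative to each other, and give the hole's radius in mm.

The subtracted cylinder has r = 416 mm.

A is a house frame. The house frame has a circular hole through its front wall. The hole's radius is 416 mm.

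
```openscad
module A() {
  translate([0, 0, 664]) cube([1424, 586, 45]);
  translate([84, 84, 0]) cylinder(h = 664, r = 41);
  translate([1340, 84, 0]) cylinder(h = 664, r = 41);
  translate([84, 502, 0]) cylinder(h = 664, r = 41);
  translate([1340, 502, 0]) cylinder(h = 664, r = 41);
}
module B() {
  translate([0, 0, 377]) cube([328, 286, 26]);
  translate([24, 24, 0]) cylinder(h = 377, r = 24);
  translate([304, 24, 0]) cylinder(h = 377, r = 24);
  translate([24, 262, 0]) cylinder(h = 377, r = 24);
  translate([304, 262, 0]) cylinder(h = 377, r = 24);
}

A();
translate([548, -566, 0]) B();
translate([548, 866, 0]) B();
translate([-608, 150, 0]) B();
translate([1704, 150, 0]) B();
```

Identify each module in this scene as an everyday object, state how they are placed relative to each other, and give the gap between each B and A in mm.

Each stool's nearest face is 280 mm from the table's bounding box.

A is a table. B is a stool. Four stools sit around the table at the −y, +y, −x, +x sides. The gap between each stool and the table is 280 mm.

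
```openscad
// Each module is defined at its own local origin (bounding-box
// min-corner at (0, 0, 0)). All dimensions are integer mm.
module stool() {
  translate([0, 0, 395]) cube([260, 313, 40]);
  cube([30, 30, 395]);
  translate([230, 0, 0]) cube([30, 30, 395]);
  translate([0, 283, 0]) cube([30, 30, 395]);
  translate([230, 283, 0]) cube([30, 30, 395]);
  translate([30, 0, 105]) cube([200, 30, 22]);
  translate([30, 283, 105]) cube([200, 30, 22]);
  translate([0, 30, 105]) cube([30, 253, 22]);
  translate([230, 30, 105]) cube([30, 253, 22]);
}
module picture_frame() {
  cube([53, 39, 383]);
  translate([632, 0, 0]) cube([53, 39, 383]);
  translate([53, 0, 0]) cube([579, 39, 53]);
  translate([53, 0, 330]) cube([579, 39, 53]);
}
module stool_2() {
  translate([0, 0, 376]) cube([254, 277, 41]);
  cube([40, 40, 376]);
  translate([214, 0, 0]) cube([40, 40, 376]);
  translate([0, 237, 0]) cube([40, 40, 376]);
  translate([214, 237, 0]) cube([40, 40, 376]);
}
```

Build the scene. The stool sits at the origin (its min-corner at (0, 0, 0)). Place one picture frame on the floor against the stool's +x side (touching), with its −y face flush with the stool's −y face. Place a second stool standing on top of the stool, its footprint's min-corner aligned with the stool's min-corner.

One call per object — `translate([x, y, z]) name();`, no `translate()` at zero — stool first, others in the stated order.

stool();
translate([260, 0, 0]) picture_frame();
translate([0, 0, 435]) stool_2();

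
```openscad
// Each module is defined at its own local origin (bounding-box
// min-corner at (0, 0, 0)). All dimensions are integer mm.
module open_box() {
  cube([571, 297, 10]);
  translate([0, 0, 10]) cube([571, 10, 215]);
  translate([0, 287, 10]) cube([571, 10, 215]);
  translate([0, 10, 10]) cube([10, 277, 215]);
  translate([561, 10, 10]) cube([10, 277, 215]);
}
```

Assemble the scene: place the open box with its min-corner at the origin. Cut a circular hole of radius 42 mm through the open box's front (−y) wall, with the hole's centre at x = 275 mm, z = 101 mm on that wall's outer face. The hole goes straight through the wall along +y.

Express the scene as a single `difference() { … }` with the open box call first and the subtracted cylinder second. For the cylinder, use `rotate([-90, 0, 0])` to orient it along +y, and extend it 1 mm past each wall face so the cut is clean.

difference() {
  open_box();
  translate([275, -1, 101]) rotate([-90, 0, 0]) cylinder(h = 12, r = 42);
}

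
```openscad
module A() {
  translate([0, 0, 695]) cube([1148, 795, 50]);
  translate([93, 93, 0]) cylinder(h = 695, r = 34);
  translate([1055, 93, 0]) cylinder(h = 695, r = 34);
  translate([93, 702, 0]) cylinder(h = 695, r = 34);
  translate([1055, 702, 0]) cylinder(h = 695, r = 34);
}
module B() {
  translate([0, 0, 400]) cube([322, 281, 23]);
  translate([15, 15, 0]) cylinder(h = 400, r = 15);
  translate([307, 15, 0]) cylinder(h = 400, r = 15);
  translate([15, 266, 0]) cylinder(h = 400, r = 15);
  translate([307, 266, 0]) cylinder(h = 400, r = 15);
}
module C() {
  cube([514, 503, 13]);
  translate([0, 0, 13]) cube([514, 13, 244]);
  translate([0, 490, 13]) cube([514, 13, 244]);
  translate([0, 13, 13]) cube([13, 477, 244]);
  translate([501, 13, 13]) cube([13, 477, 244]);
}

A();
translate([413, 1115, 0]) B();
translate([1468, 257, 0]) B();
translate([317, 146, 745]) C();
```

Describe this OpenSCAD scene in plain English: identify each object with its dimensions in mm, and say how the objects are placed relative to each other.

A is a table: top 1148 mm (x) × 795 mm (y), 50 mm thick, upper face at z = 745 mm, on four round legs of 68 mm diameter, each leg's bounding box inset 59 mm from the nearest pair of top edges, running from z = 0 to the bottom of the top.

B is a four-legged stool. The seat is 322×281 mm, 23 mm thick, top at z = 423 mm. It stands on four round legs, each 30 mm in diameter, from z = 0 to the seat underside, each leg's axis is inset half a diameter from the nearest pair of seat edges (so the leg's bounding box is flush with the corner).

C is an open-topped rectangular box: outside dimensions 514×503×257 mm, with a uniform wall and base thickness of 13 mm. The base is a full 514×503 slab on the floor; four walls sit on top of the base. The front and back walls (the −y and +y sides) span the full width; the two side walls fit between them.

Two stools sit around the table at the +y, +x sides. The open box is on top of the table, centred.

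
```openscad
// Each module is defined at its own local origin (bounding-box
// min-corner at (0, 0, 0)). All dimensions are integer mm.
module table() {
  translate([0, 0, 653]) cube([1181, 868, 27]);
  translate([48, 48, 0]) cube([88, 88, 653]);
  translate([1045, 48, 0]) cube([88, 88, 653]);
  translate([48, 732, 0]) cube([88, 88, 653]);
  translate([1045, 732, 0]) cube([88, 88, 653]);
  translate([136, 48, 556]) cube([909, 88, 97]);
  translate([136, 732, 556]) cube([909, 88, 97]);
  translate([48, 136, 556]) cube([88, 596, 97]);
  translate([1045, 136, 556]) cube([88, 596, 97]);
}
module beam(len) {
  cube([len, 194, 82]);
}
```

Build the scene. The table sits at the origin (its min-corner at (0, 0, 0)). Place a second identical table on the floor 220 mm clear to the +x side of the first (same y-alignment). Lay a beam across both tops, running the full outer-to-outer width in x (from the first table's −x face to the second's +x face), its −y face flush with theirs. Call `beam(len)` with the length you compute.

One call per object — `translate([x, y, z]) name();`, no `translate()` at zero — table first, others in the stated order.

table();
translate([1401, 0, 0]) table();
translate([0, 0, 680]) beam(2582);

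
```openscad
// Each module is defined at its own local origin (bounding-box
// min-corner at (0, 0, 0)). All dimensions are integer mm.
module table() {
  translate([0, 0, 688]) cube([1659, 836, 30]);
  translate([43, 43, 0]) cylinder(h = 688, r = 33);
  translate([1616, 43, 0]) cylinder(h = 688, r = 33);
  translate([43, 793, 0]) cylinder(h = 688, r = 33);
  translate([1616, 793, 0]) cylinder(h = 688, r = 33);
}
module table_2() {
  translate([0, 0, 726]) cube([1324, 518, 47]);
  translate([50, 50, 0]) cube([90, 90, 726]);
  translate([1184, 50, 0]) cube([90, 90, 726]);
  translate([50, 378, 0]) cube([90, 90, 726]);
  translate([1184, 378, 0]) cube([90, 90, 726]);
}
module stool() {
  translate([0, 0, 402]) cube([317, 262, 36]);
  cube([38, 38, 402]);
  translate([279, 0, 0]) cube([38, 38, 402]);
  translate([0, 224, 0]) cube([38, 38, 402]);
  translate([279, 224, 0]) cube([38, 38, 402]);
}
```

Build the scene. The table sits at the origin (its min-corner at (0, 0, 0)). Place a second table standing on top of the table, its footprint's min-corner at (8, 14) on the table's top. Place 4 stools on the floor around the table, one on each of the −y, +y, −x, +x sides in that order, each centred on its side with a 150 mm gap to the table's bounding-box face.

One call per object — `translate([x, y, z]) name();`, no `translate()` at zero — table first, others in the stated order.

table();
translate([8, 14, 718]) table_2();
translate([671, -412, 0]) stool();
translate([671, 986, 0]) stool();
translate([-467, 287, 0]) stool();
translate([1809, 287, 0]) stool();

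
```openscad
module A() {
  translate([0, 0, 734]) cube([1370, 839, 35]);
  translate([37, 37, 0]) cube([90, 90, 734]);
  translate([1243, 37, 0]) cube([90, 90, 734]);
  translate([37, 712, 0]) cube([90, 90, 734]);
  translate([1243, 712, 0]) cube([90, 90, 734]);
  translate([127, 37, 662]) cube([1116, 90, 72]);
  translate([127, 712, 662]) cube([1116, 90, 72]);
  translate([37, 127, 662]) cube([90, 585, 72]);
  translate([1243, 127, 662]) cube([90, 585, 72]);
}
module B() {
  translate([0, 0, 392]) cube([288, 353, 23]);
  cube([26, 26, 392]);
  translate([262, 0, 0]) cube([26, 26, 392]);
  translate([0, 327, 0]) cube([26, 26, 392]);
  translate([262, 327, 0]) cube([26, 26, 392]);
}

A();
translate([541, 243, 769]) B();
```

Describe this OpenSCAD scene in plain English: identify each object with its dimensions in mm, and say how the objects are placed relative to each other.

A is a rectangular dining table. The top is 1370×839×35 mm with its upper surface at z = 769 mm. It stands on four 90×90 mm square legs, each inset 37 mm from the nearest pair of top edges, running from the floor to the underside of the top. Four apron rails, 90 mm thick and 72 mm tall, run between adjacent legs with their top edges flush with the underside of the top and their outer faces flush with the legs' outer faces.

B is a simple wooden stool: a rectangular seat 288 mm (x) by 353 mm (y), 23 mm thick, top face at z = 415 mm, on four square legs, each 26×26 mm in cross-section. The legs rest on z = 0, each flush with a corner of the seat.

The stool is on top of the table, centred.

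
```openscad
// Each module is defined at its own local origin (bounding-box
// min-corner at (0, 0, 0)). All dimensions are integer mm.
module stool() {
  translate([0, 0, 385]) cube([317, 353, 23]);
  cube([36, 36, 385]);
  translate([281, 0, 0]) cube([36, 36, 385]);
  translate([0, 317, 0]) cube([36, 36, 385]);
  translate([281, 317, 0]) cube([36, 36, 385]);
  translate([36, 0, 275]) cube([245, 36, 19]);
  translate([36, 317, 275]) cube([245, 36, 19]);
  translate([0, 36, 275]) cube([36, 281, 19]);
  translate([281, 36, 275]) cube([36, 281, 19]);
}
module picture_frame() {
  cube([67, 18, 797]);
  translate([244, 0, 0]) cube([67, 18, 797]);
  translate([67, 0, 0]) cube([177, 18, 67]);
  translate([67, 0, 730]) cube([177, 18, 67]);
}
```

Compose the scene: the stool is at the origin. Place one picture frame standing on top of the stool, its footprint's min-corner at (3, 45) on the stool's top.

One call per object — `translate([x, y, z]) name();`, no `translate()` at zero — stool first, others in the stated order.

stool();
translate([3, 45, 408]) picture_frame();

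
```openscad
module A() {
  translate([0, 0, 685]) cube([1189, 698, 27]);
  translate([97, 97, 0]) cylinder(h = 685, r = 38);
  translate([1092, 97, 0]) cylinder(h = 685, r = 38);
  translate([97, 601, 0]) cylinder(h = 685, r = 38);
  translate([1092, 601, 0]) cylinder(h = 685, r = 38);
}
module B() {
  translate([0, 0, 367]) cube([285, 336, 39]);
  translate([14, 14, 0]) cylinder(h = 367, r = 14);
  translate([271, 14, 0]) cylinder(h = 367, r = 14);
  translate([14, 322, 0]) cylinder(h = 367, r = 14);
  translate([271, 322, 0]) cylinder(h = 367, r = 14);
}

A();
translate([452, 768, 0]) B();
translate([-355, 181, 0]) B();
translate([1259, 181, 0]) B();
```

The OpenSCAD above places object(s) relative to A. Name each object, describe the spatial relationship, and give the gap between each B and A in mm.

Each stool's nearest face is 70 mm from the table's bounding box.

A is a table. B is a stool. Three stools sit around the table at the +y, −x, +x sides. The gap between each stool and the table is 70 mm.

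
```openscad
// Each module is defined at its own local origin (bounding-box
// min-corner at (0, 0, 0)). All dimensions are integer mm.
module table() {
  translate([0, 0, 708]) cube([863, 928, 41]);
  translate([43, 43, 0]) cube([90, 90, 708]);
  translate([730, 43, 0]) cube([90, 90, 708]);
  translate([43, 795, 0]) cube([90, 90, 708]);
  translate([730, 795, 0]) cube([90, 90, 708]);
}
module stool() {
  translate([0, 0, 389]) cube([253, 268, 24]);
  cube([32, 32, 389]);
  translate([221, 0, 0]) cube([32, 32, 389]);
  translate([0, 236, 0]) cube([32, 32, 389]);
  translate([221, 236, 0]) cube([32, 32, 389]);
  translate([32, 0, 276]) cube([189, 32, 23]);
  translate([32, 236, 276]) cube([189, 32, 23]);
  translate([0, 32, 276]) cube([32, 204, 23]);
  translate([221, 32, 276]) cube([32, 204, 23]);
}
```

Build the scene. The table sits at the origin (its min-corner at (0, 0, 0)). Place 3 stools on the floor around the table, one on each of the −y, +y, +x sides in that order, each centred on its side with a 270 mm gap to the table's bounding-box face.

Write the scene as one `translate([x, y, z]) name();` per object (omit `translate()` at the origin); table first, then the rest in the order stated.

table();
translate([305, -538, 0]) stool();
translate([305, 1198, 0]) stool();
translate([1133, 330, 0]) stool();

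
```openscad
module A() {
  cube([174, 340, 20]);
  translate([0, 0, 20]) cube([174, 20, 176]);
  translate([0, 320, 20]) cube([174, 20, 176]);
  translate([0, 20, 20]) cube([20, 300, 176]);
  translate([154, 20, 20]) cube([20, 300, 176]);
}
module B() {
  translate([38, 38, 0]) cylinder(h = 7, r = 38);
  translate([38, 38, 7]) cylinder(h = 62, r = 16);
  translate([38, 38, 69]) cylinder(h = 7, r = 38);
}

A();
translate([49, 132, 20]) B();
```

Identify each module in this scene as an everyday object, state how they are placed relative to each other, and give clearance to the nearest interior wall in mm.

A is an open box. B is a spool. The spool sits inside the open box, centred. The clearance to the nearest interior wall is 29 mm.

Clearances: x = 29, y = 112; minimum 29 mm.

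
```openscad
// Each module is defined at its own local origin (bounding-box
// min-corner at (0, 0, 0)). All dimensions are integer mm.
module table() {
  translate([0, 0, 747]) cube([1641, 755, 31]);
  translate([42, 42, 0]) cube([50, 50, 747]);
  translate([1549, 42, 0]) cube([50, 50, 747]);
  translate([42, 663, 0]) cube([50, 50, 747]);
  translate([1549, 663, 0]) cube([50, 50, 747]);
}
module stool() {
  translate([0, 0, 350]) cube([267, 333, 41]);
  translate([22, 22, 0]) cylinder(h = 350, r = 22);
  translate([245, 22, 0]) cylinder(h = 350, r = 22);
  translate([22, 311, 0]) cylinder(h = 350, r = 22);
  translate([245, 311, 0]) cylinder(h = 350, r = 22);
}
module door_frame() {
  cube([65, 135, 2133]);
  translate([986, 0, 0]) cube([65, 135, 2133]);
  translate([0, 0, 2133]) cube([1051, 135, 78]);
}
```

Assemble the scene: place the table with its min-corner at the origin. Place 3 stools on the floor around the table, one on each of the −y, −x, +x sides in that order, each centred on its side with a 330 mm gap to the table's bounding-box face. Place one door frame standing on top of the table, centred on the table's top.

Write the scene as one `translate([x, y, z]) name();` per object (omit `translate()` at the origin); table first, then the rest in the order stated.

table();
translate([687, -663, 0]) stool();
translate([-597, 211, 0]) stool();
translate([1971, 211, 0]) stool();
translate([295, 310, 778]) door_frame();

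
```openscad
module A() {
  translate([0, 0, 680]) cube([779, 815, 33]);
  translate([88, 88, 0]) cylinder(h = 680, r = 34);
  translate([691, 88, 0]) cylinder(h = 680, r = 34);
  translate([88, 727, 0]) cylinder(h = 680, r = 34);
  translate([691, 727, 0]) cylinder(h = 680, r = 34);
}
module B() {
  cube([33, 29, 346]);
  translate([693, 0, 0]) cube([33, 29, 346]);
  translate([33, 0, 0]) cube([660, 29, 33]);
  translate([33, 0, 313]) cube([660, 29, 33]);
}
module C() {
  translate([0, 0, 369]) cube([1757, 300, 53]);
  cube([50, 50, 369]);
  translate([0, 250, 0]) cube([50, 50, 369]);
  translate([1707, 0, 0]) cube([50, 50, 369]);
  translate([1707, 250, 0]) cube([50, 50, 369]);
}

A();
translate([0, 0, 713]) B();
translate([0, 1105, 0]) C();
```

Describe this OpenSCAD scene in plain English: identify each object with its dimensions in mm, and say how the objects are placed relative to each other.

A is a table: top 779 mm (x) × 815 mm (y), 33 mm thick, upper face at z = 713 mm, on four round legs of 68 mm diameter, each leg's bounding box inset 54 mm from the nearest pair of top edges, running from z = 0 to the bottom of the top.

B is a picture frame with a 660×280 mm rectangular opening (x by z) and a uniform 33 mm border on every side. Frame depth is 29 mm along y. It is built from two vertical stiles running the full outside height and two horizontal rails spanning the gap between the stiles.

C is a long wooden bench with a 1757 mm (x) × 300 mm (y) seat, 53 mm thick, its top surface 422 mm above the floor. Four 50 mm square legs at the seat corners, flush with the edges, run from z = 0 to the seat underside.

The picture frame is on top of the table. The bench is on the floor beside the table on its +y side.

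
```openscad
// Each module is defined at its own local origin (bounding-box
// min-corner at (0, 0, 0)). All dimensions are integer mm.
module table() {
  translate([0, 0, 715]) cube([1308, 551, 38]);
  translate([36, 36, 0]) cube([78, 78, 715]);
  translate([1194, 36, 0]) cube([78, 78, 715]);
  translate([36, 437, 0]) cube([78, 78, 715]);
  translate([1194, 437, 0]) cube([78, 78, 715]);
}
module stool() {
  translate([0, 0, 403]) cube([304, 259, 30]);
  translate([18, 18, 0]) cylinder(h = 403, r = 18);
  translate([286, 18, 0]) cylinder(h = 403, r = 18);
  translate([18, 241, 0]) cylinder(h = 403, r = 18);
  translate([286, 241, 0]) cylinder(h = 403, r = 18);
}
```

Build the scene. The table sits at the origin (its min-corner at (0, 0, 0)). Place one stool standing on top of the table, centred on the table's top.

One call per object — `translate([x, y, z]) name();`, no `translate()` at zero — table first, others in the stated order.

table();
translate([502, 146, 753]) stool();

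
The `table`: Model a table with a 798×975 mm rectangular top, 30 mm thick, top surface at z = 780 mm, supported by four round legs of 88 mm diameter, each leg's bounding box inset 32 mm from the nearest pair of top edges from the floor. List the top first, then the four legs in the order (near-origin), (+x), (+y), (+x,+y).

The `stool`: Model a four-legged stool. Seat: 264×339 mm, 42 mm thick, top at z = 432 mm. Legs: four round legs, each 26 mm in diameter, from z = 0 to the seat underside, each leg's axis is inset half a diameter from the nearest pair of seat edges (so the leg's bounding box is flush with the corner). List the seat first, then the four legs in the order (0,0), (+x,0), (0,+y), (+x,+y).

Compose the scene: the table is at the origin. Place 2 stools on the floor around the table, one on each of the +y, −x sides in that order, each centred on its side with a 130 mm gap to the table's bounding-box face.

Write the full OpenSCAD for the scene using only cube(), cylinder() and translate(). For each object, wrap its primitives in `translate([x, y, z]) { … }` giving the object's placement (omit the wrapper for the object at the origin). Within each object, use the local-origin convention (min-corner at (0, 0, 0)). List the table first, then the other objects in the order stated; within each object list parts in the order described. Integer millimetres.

translate([0, 0, 750]) cube([798, 975, 30]);
translate([76, 76, 0]) cylinder(h = 750, r = 44);
translate([722, 76, 0]) cylinder(h = 750, r = 44);
translate([76, 899, 0]) cylinder(h = 750, r = 44);
translate([722, 899, 0]) cylinder(h = 750, r = 44);
translate([267, 1105, 0]) {
  translate([0, 0, 390]) cube([264, 339, 42]);
  translate([13, 13, 0]) cylinder(h = 390, r = 13);
  translate([251, 13, 0]) cylinder(h = 390, r = 13);
  translate([13, 326, 0]) cylinder(h = 390, r = 13);
  translate([251, 326, 0]) cylinder(h = 390, r = 13);
}
translate([-394, 318, 0]) {
  translate([0, 0, 390]) cube([264, 339, 42]);
  translate([13, 13, 0]) cylinder(h = 390, r = 13);
  translate([251, 13, 0]) cylinder(h = 390, r = 13);
  translate([13, 326, 0]) cylinder(h = 390, r = 13);
  translate([251, 326, 0]) cylinder(h = 390, r = 13);
}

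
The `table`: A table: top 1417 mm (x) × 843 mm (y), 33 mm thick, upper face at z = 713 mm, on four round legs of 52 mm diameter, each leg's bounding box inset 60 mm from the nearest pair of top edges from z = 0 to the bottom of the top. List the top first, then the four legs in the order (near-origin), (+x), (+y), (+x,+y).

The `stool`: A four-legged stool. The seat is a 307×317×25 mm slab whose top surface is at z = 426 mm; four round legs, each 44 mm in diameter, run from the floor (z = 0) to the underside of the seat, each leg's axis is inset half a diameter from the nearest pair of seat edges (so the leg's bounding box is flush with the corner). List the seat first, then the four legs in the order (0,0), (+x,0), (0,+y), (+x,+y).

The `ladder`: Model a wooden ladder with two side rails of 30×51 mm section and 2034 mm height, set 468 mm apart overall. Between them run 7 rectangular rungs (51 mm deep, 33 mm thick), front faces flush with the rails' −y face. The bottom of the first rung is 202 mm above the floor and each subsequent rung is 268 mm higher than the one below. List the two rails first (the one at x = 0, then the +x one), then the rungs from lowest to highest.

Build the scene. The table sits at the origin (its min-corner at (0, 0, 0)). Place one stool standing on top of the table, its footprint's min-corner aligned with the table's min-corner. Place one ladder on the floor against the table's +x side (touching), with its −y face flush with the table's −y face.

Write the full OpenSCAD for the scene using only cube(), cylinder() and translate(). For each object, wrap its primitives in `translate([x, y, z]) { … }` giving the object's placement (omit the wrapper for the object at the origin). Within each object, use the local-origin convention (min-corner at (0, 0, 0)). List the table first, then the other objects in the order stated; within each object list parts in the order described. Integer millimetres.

translate([0, 0, 680]) cube([1417, 843, 33]);
translate([86, 86, 0]) cylinder(h = 680, r = 26);
translate([1331, 86, 0]) cylinder(h = 680, r = 26);
translate([86, 757, 0]) cylinder(h = 680, r = 26);
translate([1331, 757, 0]) cylinder(h = 680, r = 26);
translate([0, 0, 713]) {
  translate([0, 0, 401]) cube([307, 317, 25]);
  translate([22, 22, 0]) cylinder(h = 401, r = 22);
  translate([285, 22, 0]) cylinder(h = 401, r = 22);
  translate([22, 295, 0]) cylinder(h = 401, r = 22);
  translate([285, 295, 0]) cylinder(h = 401, r = 22);
}
translate([1417, 0, 0]) {
  cube([30, 51, 2034]);
  translate([438, 0, 0]) cube([30, 51, 2034]);
  translate([30, 0, 202]) cube([408, 51, 33]);
  translate([30, 0, 470]) cube([408, 51, 33]);
  translate([30, 0, 738]) cube([408, 51, 33]);
  translate([30, 0, 1006]) cube([408, 51, 33]);
  translate([30, 0, 1274]) cube([408, 51, 33]);
  translate([30, 0, 1542]) cube([408, 51, 33]);
  translate([30, 0, 1810]) cube([408, 51, 33]);
}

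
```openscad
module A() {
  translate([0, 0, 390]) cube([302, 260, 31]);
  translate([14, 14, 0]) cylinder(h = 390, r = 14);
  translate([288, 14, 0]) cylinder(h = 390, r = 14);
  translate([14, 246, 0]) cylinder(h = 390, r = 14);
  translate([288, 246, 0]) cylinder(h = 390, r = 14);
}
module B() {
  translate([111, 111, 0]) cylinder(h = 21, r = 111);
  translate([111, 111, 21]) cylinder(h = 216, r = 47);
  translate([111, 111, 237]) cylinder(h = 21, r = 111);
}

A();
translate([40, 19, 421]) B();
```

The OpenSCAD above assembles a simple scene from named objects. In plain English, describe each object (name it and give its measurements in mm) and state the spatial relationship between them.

A is a simple wooden stool: a rectangular seat 302 mm (x) by 260 mm (y), 31 mm thick, top face at z = 421 mm, on four round legs, each 28 mm in diameter. The legs rest on z = 0, each leg's axis is inset half a diameter from the nearest pair of seat edges (so the leg's bounding box is flush with the corner).

B is a spool: two coaxial disc flanges of radius 111 mm and thickness 21 mm, joined by a core cylinder of radius 47 mm and height 216 mm. The lower flange rests on z = 0 and the three cylinders share a vertical axis.

The spool is on top of the stool, centred.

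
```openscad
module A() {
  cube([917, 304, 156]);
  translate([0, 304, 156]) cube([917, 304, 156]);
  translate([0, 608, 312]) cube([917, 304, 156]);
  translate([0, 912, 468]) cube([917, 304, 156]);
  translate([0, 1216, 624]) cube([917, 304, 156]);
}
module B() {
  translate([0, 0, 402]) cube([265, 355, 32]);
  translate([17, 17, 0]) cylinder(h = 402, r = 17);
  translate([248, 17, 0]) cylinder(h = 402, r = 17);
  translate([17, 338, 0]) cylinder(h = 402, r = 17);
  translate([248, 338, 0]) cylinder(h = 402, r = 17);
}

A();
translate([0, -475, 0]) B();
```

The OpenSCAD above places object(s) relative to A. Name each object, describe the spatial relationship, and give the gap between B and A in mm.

The stool's nearest face is 120 mm from the staircase's −y face.

A is a staircase. B is a stool. The stool is on the floor beside the staircase on its −y side. The gap between the stool and the staircase is 120 mm.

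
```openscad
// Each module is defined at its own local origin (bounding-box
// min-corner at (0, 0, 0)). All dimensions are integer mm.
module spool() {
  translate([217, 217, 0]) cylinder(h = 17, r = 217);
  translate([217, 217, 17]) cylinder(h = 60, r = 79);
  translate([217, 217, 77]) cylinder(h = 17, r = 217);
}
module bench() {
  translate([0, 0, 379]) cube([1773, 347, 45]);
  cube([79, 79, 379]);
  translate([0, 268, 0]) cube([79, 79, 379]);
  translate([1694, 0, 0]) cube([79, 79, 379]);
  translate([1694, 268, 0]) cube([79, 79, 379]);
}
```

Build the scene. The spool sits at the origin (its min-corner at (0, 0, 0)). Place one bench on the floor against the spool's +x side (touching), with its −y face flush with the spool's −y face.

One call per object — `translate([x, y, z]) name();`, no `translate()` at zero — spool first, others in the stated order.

spool();
translate([434, 0, 0]) bench();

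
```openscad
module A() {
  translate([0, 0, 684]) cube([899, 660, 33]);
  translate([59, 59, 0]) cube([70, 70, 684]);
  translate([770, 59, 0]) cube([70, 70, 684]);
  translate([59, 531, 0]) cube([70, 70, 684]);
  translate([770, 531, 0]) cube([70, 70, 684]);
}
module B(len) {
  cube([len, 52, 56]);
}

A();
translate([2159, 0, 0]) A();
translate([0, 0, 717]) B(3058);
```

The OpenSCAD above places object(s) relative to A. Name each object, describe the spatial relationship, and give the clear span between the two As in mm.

Second table starts at x = 2159; first ends at x = 899; clear span = 2159 − 899 = 1260 mm.

A is a table. B is a beam. A beam spans the tops of two tables. The clear span between the two tables is 1260 mm.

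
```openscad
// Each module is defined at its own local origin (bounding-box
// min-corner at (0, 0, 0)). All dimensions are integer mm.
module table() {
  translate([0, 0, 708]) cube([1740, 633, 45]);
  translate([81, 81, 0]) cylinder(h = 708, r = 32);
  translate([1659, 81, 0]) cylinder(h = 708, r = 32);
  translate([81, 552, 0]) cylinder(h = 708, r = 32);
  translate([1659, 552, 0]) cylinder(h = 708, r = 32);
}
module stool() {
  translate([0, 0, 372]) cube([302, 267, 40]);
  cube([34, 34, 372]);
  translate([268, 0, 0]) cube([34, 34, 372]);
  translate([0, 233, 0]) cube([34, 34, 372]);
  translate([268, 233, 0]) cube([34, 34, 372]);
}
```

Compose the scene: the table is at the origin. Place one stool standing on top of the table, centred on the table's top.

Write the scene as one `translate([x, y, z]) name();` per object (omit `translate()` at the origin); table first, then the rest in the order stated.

table();
translate([719, 183, 753]) stool();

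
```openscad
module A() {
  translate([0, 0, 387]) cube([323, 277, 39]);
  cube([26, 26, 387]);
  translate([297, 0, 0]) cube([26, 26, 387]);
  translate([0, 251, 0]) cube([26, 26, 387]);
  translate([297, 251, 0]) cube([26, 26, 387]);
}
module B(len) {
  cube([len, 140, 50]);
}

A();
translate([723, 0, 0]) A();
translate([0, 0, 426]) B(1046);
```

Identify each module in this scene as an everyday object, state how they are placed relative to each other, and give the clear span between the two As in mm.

Second stool starts at x = 723; first ends at x = 323; clear span = 723 − 323 = 400 mm.

A is a stool. B is a beam. A beam spans the tops of two stools. The clear span between the two stools is 400 mm.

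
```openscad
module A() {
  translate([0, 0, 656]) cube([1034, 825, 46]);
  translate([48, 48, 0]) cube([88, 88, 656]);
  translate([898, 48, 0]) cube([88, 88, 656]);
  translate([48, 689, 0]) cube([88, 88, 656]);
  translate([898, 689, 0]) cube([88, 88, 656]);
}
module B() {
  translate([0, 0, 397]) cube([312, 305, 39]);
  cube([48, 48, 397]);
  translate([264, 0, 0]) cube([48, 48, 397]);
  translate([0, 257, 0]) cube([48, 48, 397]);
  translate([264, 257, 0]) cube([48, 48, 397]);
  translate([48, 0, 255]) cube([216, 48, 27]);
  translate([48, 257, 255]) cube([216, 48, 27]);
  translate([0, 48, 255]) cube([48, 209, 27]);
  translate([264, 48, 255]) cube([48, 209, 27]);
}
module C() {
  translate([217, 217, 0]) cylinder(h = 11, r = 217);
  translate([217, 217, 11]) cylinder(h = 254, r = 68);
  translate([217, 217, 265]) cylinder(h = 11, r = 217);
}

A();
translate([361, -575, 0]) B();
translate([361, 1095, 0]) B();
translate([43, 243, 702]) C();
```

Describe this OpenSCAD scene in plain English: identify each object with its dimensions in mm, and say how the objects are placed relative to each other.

A is a rectangular dining table. The top is 1034×825×46 mm with its upper surface at z = 702 mm. It stands on four 88×88 mm square legs, each inset 48 mm from the nearest pair of top edges, running from the floor to the underside of the top.

B is a simple wooden stool: a rectangular seat 312 mm (x) by 305 mm (y), 39 mm thick, top face at z = 436 mm, on four square legs, each 48×48 mm in cross-section. The legs rest on z = 0, each flush with a corner of the seat. Four stretchers, 48 mm wide and 27 mm tall, connect adjacent legs with their undersides at z = 255 mm, each running between the inner faces of the legs it joins and aligned with the legs' outer faces on the other axis.

C is a spool: two coaxial disc flanges of radius 217 mm and thickness 11 mm, joined by a core cylinder of radius 68 mm and height 254 mm. The lower flange rests on z = 0 and the three cylinders share a vertical axis.

Two stools sit around the table at the −y, +y sides. The spool is on top of the table.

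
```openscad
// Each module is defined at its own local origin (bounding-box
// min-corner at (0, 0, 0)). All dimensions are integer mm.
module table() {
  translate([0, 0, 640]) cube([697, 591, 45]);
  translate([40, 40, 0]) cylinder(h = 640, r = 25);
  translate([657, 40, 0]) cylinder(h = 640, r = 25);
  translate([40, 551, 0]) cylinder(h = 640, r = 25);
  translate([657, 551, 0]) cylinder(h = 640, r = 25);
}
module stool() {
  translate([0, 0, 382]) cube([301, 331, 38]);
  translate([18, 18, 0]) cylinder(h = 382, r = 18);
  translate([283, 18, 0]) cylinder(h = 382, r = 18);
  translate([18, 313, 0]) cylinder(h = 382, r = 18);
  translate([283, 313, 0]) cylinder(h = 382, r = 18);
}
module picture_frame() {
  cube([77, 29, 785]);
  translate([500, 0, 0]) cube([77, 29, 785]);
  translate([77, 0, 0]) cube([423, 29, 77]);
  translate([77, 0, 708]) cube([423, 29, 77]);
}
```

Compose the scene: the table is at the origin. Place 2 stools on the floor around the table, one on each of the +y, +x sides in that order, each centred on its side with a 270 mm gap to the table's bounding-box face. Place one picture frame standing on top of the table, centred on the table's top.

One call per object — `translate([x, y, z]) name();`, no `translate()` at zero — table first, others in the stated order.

table();
translate([198, 861, 0]) stool();
translate([967, 130, 0]) stool();
translate([60, 281, 685]) picture_frame();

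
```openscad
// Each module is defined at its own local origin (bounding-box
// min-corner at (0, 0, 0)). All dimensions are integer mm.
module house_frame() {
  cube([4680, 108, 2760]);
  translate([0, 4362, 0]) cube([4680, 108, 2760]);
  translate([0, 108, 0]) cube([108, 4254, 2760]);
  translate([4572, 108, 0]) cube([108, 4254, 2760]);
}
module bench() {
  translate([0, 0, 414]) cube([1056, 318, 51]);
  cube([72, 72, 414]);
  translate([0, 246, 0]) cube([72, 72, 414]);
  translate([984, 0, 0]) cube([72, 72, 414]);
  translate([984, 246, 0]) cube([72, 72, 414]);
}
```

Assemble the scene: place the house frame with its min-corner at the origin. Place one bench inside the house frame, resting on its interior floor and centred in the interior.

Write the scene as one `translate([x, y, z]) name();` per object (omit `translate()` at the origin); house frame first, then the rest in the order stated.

house_frame();
translate([1812, 2076, 0]) bench();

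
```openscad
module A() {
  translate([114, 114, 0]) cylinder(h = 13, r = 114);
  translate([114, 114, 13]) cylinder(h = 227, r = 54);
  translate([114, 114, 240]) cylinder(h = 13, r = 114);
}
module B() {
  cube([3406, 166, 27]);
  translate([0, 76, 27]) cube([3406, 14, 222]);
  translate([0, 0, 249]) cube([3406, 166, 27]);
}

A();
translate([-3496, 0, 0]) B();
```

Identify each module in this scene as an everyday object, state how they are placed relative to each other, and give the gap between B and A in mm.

A is a spool. B is an I-beam. The I-beam is on the floor beside the spool on its −x side. The gap between the I-beam and the spool is 90 mm.

The I-beam's nearest face is 90 mm from the spool's −x face.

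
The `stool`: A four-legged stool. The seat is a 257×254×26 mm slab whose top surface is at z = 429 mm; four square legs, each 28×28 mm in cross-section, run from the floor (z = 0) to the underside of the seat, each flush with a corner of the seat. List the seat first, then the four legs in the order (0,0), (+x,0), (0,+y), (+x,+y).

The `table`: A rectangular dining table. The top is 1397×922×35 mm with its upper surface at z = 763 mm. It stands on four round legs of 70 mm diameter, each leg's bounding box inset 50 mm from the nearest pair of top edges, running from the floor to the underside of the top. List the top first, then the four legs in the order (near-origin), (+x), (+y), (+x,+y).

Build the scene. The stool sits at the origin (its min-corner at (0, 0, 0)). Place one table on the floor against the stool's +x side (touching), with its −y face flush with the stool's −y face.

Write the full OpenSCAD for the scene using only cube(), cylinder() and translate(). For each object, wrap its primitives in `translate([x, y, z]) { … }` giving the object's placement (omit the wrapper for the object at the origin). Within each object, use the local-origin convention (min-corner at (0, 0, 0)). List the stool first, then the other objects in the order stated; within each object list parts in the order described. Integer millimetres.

translate([0, 0, 403]) cube([257, 254, 26]);
cube([28, 28, 403]);
translate([229, 0, 0]) cube([28, 28, 403]);
translate([0, 226, 0]) cube([28, 28, 403]);
translate([229, 226, 0]) cube([28, 28, 403]);
translate([257, 0, 0]) {
  translate([0, 0, 728]) cube([1397, 922, 35]);
  translate([85, 85, 0]) cylinder(h = 728, r = 35);
  translate([1312, 85, 0]) cylinder(h = 728, r = 35);
  translate([85, 837, 0]) cylinder(h = 728, r = 35);
  translate([1312, 837, 0]) cylinder(h = 728, r = 35);
}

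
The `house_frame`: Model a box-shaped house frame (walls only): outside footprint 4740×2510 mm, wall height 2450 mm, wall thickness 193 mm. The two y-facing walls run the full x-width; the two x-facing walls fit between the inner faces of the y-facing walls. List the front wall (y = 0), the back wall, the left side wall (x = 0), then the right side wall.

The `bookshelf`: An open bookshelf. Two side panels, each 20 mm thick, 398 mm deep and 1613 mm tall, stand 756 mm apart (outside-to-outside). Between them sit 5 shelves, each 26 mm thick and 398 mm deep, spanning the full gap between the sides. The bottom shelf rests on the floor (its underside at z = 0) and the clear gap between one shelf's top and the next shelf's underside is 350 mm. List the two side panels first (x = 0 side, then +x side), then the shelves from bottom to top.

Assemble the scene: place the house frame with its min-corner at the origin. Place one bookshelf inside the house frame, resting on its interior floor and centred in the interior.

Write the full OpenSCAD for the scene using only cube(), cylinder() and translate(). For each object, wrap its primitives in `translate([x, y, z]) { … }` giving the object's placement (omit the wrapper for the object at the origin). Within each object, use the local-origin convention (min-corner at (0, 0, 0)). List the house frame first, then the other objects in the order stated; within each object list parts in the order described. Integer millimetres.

cube([4740, 193, 2450]);
translate([0, 2317, 0]) cube([4740, 193, 2450]);
translate([0, 193, 0]) cube([193, 2124, 2450]);
translate([4547, 193, 0]) cube([193, 2124, 2450]);
translate([1992, 1056, 0]) {
  cube([20, 398, 1613]);
  translate([736, 0, 0]) cube([20, 398, 1613]);
  translate([20, 0, 0]) cube([716, 398, 26]);
  translate([20, 0, 376]) cube([716, 398, 26]);
  translate([20, 0, 752]) cube([716, 398, 26]);
  translate([20, 0, 1128]) cube([716, 398, 26]);
  translate([20, 0, 1504]) cube([716, 398, 26]);
}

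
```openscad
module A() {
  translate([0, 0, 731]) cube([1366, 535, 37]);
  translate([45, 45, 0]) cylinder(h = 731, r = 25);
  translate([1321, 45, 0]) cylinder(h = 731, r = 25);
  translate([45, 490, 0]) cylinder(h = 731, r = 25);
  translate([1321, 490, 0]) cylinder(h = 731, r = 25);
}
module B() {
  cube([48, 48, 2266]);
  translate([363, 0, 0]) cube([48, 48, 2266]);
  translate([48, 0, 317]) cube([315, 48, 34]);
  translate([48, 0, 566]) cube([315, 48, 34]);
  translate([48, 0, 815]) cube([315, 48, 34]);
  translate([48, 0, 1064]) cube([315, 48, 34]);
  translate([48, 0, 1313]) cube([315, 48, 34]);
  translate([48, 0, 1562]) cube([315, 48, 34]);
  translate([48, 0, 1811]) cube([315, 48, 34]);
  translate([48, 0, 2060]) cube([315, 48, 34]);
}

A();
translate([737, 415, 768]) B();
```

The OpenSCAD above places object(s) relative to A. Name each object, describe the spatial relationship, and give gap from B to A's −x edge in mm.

A is a table. B is a ladder. The ladder is on top of the table. The gap from the ladder to the table's −x edge is 737 mm.

The ladder's min-x is at 737; the table's min-x is 0; gap = 737 mm.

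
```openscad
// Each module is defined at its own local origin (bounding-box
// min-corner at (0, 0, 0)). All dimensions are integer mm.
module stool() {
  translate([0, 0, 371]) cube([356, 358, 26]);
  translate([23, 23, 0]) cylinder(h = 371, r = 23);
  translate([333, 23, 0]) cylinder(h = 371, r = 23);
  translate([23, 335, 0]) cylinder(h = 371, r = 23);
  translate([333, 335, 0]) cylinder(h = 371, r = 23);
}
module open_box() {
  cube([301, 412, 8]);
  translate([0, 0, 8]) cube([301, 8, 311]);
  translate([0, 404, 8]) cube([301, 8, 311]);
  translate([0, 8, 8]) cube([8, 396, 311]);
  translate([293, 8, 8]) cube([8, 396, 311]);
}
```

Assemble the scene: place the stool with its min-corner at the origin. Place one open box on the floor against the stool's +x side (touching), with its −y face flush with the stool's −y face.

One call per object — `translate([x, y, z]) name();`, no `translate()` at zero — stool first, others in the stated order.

stool();
translate([356, 0, 0]) open_box();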